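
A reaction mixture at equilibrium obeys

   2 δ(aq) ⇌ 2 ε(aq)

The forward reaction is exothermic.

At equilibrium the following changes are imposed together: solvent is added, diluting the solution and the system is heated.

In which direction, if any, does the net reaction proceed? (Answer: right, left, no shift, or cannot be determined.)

left

Dilution scales every aqueous concentration by the same factor. Δn_aq = 2 − 2 = 0, so Q is unchanged — no shift.
The forward reaction is exothermic. Raising T favours the endothermic direction — shift to the left.
Only the nonzero effect(s) matter; the net shift is to the left.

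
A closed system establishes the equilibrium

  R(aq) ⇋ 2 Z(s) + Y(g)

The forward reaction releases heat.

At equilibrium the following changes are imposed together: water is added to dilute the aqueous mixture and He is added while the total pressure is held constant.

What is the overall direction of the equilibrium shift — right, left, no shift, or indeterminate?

cannot be determined

Dilution lowers every aqueous concentration by the same factor. Δn_aq = 0 − 1 = -1, so the system shifts toward the side with more dissolved moles — to the left.
Adding inert gas at constant total pressure expands the volume and lowers every reacting partial pressure. With Δn_gas = 1 − 0 = +1, Q moves away from K toward the side with fewer gas moles, so the system shifts toward the side with more gas moles — to the right.
The individual effects push in opposite directions; without quantitative information the net direction cannot be determined.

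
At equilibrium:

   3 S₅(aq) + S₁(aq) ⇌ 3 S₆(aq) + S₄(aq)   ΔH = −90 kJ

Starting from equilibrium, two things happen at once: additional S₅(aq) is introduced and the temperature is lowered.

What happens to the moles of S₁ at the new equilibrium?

decreases

Adding S₅ (aq), a reactant, drives the reaction to the right.
The forward reaction is exothermic. Lowering T favours the exothermic direction — shift to the right.
The net shift is to the right. S₁ is a reactant, so its amount decreases.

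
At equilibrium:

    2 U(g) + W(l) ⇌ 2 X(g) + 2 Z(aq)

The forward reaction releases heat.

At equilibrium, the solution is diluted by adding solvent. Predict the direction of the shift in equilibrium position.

Dilution lowers every aqueous concentration by the same factor. Δn_aq = 2 − 0 = +2, so the system shifts toward the side with more dissolved moles — to the right.

right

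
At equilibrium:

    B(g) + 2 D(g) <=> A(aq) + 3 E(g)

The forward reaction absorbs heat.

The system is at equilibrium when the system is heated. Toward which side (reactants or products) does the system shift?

right

The forward reaction is endothermic. Raising T favours the endothermic direction — shift to the right.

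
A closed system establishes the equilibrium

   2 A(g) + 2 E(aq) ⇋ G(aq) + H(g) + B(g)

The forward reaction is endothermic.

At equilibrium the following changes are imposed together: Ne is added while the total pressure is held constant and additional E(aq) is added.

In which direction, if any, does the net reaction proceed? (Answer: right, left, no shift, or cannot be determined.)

right

Adding inert gas at constant total pressure expands the volume, scaling every reacting partial pressure by the same factor. Δn_gas = 2 − 2 = 0, so Q is unchanged — no shift.
Adding E (aq), a reactant, drives the reaction to the right.
Only the nonzero effect(s) matter; the net shift is to the right.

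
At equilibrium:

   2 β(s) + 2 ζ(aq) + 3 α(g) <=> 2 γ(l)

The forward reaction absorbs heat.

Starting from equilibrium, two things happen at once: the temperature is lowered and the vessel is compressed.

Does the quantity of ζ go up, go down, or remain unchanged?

The forward reaction is endothermic. Lowering T favours the exothermic direction — shift to the left.
Gas moles: reactants 3, products 0 (Δn_gas = -3). Compression shifts the system toward the side with fewer moles of gas — to the right.
The two effects oppose each other, so the net shift — and hence the change in ζ — cannot be determined from the given information.

cannot be determined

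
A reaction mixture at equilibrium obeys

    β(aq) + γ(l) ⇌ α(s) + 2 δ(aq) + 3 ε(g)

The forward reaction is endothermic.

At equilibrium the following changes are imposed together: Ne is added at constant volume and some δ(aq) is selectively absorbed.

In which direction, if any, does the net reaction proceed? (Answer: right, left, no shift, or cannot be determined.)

right

At constant volume, adding an inert gas leaves every reacting species' partial pressure unchanged, so Q is unchanged — no shift from this change.
Removing δ (aq), a product, drives the reaction to the right.
Only the nonzero effect(s) matter; the net shift is to the right.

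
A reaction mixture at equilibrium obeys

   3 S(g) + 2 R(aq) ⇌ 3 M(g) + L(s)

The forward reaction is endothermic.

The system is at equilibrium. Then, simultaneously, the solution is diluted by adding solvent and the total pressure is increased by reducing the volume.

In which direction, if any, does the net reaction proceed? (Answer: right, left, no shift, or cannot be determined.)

Dilution lowers every aqueous concentration by the same factor. Δn_aq = 0 − 2 = -2, so the system shifts toward the side with more dissolved moles — to the left.
Gas moles: reactants 3, products 3. Δn_gas = 0, so a volume change leaves Q equal to K — no shift from this change.
Only the nonzero effect(s) matter; the net shift is to the left.

left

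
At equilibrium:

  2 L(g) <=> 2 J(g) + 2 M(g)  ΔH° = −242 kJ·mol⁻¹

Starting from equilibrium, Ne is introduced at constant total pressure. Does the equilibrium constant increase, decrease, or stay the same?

unchanged

The equilibrium constant depends only on temperature. This perturbation may move the position of equilibrium, but since T is unchanged, K itself is unchanged.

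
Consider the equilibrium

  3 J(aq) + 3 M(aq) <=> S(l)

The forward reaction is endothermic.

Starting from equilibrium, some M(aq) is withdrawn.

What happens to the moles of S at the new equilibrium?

decreases

Removing M (aq), a reactant, drives the reaction to the left.
The net shift is to the left. S is a product, so its amount decreases.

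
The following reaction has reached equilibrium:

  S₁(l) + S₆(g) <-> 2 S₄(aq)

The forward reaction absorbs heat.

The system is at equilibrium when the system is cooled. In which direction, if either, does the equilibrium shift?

The forward reaction is endothermic. Lowering T favours the exothermic direction — shift to the left.

left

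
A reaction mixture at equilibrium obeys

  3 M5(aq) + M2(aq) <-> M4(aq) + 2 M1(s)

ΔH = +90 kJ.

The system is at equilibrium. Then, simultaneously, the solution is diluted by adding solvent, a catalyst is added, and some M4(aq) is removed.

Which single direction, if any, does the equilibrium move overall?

cannot be determined

Dilution lowers every aqueous concentration by the same factor. Δn_aq = 1 − 4 = -3, so the system shifts toward the side with more dissolved moles — to the left.
A catalyst speeds both forward and reverse rates equally; it changes neither Q nor K — no shift from this change.
Removing M4 (aq), a product, drives the reaction to the right.
The individual effects push in opposite directions; without quantitative information the net direction cannot be determined.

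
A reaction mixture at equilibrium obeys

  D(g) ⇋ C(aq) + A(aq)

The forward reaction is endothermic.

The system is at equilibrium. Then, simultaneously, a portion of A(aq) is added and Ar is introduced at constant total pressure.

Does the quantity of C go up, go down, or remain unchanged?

decreases

Adding A (aq), a product, drives the reaction to the left.
Adding inert gas at constant total pressure expands the volume and lowers every reacting partial pressure. With Δn_gas = 0 − 1 = -1, Q moves away from K toward the side with fewer gas moles, so the system shifts toward the side with more gas moles — to the left.
The net shift is to the left. C is a product, so its amount decreases.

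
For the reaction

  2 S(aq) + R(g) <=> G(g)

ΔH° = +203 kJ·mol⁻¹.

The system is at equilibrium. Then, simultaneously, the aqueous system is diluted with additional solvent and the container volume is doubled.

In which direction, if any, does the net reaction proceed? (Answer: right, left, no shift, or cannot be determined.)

Dilution lowers every aqueous concentration by the same factor. Δn_aq = 0 − 2 = -2, so the system shifts toward the side with more dissolved moles — to the left.
Gas moles: reactants 1, products 1. Δn_gas = 0, so a volume change leaves Q equal to K — no shift from this change.
Only the nonzero effect(s) matter; the net shift is to the left.

left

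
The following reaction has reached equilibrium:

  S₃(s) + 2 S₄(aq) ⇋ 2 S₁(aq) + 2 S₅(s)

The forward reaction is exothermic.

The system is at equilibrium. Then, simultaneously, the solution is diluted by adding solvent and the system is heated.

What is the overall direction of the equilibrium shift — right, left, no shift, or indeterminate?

left

Dilution scales every aqueous concentration by the same factor. Δn_aq = 2 − 2 = 0, so Q is unchanged — no shift.
The forward reaction is exothermic. Raising T favours the endothermic direction — shift to the left.
Only the nonzero effect(s) matter; the net shift is to the left.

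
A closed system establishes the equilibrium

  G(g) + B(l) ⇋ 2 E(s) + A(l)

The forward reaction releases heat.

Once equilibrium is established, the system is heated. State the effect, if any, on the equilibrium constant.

K depends on temperature via the van 't Hoff relation. The forward reaction is exothermic, so raising T decreases K.

decreases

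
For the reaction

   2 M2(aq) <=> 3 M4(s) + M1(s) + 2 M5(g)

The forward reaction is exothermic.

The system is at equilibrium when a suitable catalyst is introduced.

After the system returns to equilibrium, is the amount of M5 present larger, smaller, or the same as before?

A catalyst speeds both forward and reverse rates equally; it changes neither Q nor K — no shift from this change.
No net shift occurs, so the amount of M5 is unchanged.

unchanged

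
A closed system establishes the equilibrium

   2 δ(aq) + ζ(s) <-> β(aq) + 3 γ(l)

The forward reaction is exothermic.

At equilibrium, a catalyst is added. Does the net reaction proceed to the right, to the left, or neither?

A catalyst speeds both forward and reverse rates equally; it changes neither Q nor K — no shift from this change.

no shift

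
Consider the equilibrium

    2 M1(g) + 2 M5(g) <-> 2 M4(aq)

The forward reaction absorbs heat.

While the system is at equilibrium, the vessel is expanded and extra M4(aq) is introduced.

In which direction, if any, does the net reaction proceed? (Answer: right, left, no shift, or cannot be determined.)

left

Gas moles: reactants 4, products 0 (Δn_gas = -4). Expansion shifts the system toward the side with more moles of gas — to the left.
Adding M4 (aq), a product, drives the reaction to the left.
All effects act in the same direction — net shift to the left.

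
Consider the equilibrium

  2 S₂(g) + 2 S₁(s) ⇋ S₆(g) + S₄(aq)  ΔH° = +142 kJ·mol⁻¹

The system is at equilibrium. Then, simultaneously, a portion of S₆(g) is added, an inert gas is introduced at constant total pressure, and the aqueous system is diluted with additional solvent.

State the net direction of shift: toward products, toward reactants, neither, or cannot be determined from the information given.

cannot be determined

Adding S₆ (g), a product, drives the reaction to the left.
Adding inert gas at constant total pressure expands the volume and lowers every reacting partial pressure. With Δn_gas = 1 − 2 = -1, Q moves away from K toward the side with fewer gas moles, so the system shifts toward the side with more gas moles — to the left.
Dilution lowers every aqueous concentration by the same factor. Δn_aq = 1 − 0 = +1, so the system shifts toward the side with more dissolved moles — to the right.
The individual effects push in opposite directions; without quantitative information the net direction cannot be determined.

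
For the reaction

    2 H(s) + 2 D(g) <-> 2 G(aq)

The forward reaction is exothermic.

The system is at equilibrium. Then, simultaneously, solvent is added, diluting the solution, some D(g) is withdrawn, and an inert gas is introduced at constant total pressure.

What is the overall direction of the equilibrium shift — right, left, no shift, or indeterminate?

Dilution lowers every aqueous concentration by the same factor. Δn_aq = 2 − 0 = +2, so the system shifts toward the side with more dissolved moles — to the right.
Removing D (g), a reactant, drives the reaction to the left.
Adding inert gas at constant total pressure expands the volume and lowers every reacting partial pressure. With Δn_gas = 0 − 2 = -2, Q moves away from K toward the side with fewer gas moles, so the system shifts toward the side with more gas moles — to the left.
The individual effects push in opposite directions; without quantitative information the net direction cannot be determined.

cannot be determined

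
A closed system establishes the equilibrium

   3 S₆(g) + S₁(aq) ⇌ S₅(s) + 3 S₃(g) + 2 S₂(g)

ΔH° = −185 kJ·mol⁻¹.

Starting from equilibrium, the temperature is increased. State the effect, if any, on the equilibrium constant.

decreases

K depends on temperature via the van 't Hoff relation. The forward reaction is exothermic, so raising T decreases K.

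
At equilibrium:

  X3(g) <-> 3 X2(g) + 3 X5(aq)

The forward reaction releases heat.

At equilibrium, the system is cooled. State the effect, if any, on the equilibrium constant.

K depends on temperature via the van 't Hoff relation. The forward reaction is exothermic, so lowering T increases K.

increases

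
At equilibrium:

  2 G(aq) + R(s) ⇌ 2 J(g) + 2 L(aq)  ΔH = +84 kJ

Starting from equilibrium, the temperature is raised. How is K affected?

increases

K depends on temperature via the van 't Hoff relation. The forward reaction is endothermic, so raising T increases K.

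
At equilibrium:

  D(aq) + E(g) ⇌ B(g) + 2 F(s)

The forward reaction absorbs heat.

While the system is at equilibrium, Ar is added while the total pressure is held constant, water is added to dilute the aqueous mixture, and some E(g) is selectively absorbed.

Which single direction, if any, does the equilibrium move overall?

Adding inert gas at constant total pressure expands the volume, scaling every reacting partial pressure by the same factor. Δn_gas = 1 − 1 = 0, so Q is unchanged — no shift.
Dilution lowers every aqueous concentration by the same factor. Δn_aq = 0 − 1 = -1, so the system shifts toward the side with more dissolved moles — to the left.
Removing E (g), a reactant, drives the reaction to the left.
Only the nonzero effect(s) matter; the net shift is to the left.

left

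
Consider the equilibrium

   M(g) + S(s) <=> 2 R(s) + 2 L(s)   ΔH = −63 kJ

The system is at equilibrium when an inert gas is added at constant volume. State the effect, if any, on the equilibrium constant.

The equilibrium constant depends only on temperature. This perturbation changes neither the position of equilibrium nor K.

unchanged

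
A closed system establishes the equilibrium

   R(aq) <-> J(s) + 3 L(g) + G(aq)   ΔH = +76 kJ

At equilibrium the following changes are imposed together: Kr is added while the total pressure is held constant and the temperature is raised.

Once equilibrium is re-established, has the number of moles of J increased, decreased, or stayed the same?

Adding inert gas at constant total pressure expands the volume and lowers every reacting partial pressure. With Δn_gas = 3 − 0 = +3, Q moves away from K toward the side with fewer gas moles, so the system shifts toward the side with more gas moles — to the right.
The forward reaction is endothermic. Raising T favours the endothermic direction — shift to the right.
The net shift is to the right. J is a product, so its amount increases.

increases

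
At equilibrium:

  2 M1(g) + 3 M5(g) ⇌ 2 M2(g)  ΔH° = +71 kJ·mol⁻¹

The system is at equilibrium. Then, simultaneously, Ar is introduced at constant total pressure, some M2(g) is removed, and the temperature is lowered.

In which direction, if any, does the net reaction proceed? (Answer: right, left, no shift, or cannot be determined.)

cannot be determined

Adding inert gas at constant total pressure expands the volume and lowers every reacting partial pressure. With Δn_gas = 2 − 5 = -3, Q moves away from K toward the side with fewer gas moles, so the system shifts toward the side with more gas moles — to the left.
Removing M2 (g), a product, drives the reaction to the right.
The forward reaction is endothermic. Lowering T favours the exothermic direction — shift to the left.
The individual effects push in opposite directions; without quantitative information the net direction cannot be determined.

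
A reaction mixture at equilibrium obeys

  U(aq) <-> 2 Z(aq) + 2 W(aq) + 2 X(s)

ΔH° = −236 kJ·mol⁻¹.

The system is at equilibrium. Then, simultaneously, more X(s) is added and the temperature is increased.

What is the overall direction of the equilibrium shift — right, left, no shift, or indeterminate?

left

X is a pure solid; its activity is 1 regardless of amount, so Q is unaffected — no shift from this change.
The forward reaction is exothermic. Raising T favours the endothermic direction — shift to the left.
Only the nonzero effect(s) matter; the net shift is to the left.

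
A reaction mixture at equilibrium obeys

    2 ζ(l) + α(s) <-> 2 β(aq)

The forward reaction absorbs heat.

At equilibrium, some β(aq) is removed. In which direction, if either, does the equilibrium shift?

right

Removing β (aq), a product, drives the reaction to the right.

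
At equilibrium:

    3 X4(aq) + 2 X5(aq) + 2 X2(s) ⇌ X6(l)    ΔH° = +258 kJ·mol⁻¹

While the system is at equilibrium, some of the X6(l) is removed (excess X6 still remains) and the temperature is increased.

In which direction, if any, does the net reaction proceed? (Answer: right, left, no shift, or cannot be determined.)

right

X6 is a pure liquid; its activity is 1 regardless of amount, so Q is unaffected — no shift from this change.
The forward reaction is endothermic. Raising T favours the endothermic direction — shift to the right.
Only the nonzero effect(s) matter; the net shift is to the right.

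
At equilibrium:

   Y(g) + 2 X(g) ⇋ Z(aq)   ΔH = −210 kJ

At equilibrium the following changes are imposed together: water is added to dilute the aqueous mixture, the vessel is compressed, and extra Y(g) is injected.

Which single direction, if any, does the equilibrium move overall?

right

Dilution lowers every aqueous concentration by the same factor. Δn_aq = 1 − 0 = +1, so the system shifts toward the side with more dissolved moles — to the right.
Gas moles: reactants 3, products 0 (Δn_gas = -3). Compression shifts the system toward the side with fewer moles of gas — to the right.
Adding Y (g), a reactant, drives the reaction to the right.
All effects act in the same direction — net shift to the right.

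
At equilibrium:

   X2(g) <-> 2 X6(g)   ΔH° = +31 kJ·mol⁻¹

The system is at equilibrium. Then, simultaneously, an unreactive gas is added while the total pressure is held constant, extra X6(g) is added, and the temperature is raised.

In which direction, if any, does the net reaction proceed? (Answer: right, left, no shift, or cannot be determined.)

Adding inert gas at constant total pressure expands the volume and lowers every reacting partial pressure. With Δn_gas = 2 − 1 = +1, Q moves away from K toward the side with fewer gas moles, so the system shifts toward the side with more gas moles — to the right.
Adding X6 (g), a product, drives the reaction to the left.
The forward reaction is endothermic. Raising T favours the endothermic direction — shift to the right.
The individual effects push in opposite directions; without quantitative information the net direction cannot be determined.

cannot be determined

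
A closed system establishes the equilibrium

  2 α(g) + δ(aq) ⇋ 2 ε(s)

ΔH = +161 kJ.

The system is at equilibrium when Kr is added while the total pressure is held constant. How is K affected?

unchanged

The equilibrium constant depends only on temperature. This perturbation may move the position of equilibrium, but since T is unchanged, K itself is unchanged.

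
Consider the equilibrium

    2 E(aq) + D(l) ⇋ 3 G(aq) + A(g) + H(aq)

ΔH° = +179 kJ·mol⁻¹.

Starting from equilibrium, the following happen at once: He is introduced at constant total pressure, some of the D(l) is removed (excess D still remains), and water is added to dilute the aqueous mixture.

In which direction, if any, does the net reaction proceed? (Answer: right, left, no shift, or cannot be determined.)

Adding inert gas at constant total pressure expands the volume and lowers every reacting partial pressure. With Δn_gas = 1 − 0 = +1, Q moves away from K toward the side with fewer gas moles, so the system shifts toward the side with more gas moles — to the right.
D is a pure liquid; its activity is 1 regardless of amount, so Q is unaffected — no shift from this change.
Dilution lowers every aqueous concentration by the same factor. Δn_aq = 4 − 2 = +2, so the system shifts toward the side with more dissolved moles — to the right.
Only the nonzero effect(s) matter; the net shift is to the right.

right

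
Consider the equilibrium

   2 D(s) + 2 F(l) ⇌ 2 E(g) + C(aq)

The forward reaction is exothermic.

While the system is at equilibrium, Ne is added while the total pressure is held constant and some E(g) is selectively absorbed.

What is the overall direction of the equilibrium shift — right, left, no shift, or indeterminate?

Adding inert gas at constant total pressure expands the volume and lowers every reacting partial pressure. With Δn_gas = 2 − 0 = +2, Q moves away from K toward the side with fewer gas moles, so the system shifts toward the side with more gas moles — to the right.
Removing E (g), a product, drives the reaction to the right.
All effects act in the same direction — net shift to the right.

right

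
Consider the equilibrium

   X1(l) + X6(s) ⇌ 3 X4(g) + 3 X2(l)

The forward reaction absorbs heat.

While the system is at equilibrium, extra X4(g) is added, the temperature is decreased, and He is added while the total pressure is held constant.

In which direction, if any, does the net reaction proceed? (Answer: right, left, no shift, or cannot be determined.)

Adding X4 (g), a product, drives the reaction to the left.
The forward reaction is endothermic. Lowering T favours the exothermic direction — shift to the left.
Adding inert gas at constant total pressure expands the volume and lowers every reacting partial pressure. With Δn_gas = 3 − 0 = +3, Q moves away from K toward the side with fewer gas moles, so the system shifts toward the side with more gas moles — to the right.
The individual effects push in opposite directions; without quantitative information the net direction cannot be determined.

cannot be determined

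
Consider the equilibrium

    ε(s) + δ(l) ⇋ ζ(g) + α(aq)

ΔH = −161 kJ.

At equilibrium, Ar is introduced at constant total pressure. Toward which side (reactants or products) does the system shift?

right

Adding inert gas at constant total pressure expands the volume and lowers every reacting partial pressure. With Δn_gas = 1 − 0 = +1, Q moves away from K toward the side with fewer gas moles, so the system shifts toward the side with more gas moles — to the right.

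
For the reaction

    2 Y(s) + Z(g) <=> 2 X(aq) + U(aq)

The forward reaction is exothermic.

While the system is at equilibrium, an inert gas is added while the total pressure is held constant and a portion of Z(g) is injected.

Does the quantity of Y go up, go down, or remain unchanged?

cannot be determined

Adding inert gas at constant total pressure expands the volume and lowers every reacting partial pressure. With Δn_gas = 0 − 1 = -1, Q moves away from K toward the side with fewer gas moles, so the system shifts toward the side with more gas moles — to the left.
Adding Z (g), a reactant, drives the reaction to the right.
The two effects oppose each other, so the net shift — and hence the change in Y — cannot be determined from the given information.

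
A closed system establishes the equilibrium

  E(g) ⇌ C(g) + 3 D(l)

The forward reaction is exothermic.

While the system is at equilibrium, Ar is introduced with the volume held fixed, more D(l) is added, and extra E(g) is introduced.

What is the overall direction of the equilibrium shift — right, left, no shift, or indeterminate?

At constant volume, adding an inert gas leaves every reacting species' partial pressure unchanged, so Q is unchanged — no shift from this change.
D is a pure liquid; its activity is 1 regardless of amount, so Q is unaffected — no shift from this change.
Adding E (g), a reactant, drives the reaction to the right.
Only the nonzero effect(s) matter; the net shift is to the right.

right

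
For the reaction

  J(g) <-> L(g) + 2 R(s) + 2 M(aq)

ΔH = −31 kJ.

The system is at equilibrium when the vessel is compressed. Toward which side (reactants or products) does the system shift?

no shift

Gas moles: reactants 1, products 1. Δn_gas = 0, so a volume change leaves Q equal to K — no shift from this change.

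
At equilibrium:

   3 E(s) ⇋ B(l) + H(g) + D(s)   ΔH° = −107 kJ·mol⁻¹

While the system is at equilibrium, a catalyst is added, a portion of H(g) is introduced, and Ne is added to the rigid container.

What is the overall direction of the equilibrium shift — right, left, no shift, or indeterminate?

A catalyst speeds both forward and reverse rates equally; it changes neither Q nor K — no shift from this change.
Adding H (g), a product, drives the reaction to the left.
At constant volume, adding an inert gas leaves every reacting species' partial pressure unchanged, so Q is unchanged — no shift from this change.
Only the nonzero effect(s) matter; the net shift is to the left.

left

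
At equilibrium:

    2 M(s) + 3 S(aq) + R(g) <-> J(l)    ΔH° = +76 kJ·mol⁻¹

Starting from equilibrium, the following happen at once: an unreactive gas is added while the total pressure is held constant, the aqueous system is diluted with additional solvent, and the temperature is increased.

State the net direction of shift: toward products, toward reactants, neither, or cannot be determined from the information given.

cannot be determined

Adding inert gas at constant total pressure expands the volume and lowers every reacting partial pressure. With Δn_gas = 0 − 1 = -1, Q moves away from K toward the side with fewer gas moles, so the system shifts toward the side with more gas moles — to the left.
Dilution lowers every aqueous concentration by the same factor. Δn_aq = 0 − 3 = -3, so the system shifts toward the side with more dissolved moles — to the left.
The forward reaction is endothermic. Raising T favours the endothermic direction — shift to the right.
The individual effects push in opposite directions; without quantitative information the net direction cannot be determined.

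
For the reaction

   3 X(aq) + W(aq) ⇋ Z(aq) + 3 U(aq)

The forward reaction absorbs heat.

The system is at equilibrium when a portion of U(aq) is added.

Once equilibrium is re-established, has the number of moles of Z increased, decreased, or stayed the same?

Adding U (aq), a product, drives the reaction to the left.
The net shift is to the left. Z is a product, so its amount decreases.

decreases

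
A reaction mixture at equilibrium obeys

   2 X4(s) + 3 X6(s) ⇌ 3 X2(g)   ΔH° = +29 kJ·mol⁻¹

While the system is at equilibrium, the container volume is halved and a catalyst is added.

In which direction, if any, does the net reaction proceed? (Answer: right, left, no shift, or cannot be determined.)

Gas moles: reactants 0, products 3 (Δn_gas = +3). Compression shifts the system toward the side with fewer moles of gas — to the left.
A catalyst speeds both forward and reverse rates equally; it changes neither Q nor K — no shift from this change.
Only the nonzero effect(s) matter; the net shift is to the left.

left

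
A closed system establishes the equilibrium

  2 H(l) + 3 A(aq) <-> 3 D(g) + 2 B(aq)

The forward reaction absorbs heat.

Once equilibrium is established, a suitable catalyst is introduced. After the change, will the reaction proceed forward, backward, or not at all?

no shift

A catalyst speeds both forward and reverse rates equally; it changes neither Q nor K — no shift from this change.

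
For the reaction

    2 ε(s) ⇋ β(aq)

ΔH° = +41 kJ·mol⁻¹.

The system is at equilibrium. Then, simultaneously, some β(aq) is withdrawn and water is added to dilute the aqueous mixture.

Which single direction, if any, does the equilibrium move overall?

right

Removing β (aq), a product, drives the reaction to the right.
Dilution lowers every aqueous concentration by the same factor. Δn_aq = 1 − 0 = +1, so the system shifts toward the side with more dissolved moles — to the right.
All effects act in the same direction — net shift to the right.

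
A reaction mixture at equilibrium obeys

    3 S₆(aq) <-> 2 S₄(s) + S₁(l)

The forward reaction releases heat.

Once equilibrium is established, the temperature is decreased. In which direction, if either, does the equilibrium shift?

The forward reaction is exothermic. Lowering T favours the exothermic direction — shift to the right.

right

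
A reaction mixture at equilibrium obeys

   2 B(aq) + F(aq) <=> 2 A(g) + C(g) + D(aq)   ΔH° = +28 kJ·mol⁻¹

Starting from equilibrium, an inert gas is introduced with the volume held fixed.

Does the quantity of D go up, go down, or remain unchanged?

At constant volume, adding an inert gas leaves every reacting species' partial pressure unchanged, so Q is unchanged — no shift from this change.
No net shift occurs, so the amount of D is unchanged.

unchanged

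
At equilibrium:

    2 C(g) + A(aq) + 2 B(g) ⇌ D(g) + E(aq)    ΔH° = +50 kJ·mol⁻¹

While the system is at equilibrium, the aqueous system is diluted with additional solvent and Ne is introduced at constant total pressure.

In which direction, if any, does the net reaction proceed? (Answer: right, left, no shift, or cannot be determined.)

left

Dilution scales every aqueous concentration by the same factor. Δn_aq = 1 − 1 = 0, so Q is unchanged — no shift.
Adding inert gas at constant total pressure expands the volume and lowers every reacting partial pressure. With Δn_gas = 1 − 4 = -3, Q moves away from K toward the side with fewer gas moles, so the system shifts toward the side with more gas moles — to the left.
Only the nonzero effect(s) matter; the net shift is to the left.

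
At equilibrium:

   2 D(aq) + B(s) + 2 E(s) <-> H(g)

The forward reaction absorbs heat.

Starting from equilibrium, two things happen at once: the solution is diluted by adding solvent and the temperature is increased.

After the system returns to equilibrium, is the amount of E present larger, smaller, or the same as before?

cannot be determined

Dilution lowers every aqueous concentration by the same factor. Δn_aq = 0 − 2 = -2, so the system shifts toward the side with more dissolved moles — to the left.
The forward reaction is endothermic. Raising T favours the endothermic direction — shift to the right.
The two effects oppose each other, so the net shift — and hence the change in E — cannot be determined from the given information.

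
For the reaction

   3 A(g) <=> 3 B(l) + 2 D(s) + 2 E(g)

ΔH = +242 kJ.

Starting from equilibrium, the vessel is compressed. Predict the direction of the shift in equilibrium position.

Gas moles: reactants 3, products 2 (Δn_gas = -1). Compression shifts the system toward the side with fewer moles of gas — to the right.

right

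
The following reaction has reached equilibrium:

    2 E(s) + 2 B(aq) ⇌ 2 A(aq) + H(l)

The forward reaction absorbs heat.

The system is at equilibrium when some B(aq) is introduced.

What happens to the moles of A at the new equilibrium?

increases

Adding B (aq), a reactant, drives the reaction to the right.
The net shift is to the right. A is a product, so its amount increases.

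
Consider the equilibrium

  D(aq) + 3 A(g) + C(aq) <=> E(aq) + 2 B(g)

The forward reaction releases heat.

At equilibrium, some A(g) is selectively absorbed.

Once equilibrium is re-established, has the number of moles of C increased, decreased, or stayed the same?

Removing A (g), a reactant, drives the reaction to the left.
The net shift is to the left. C is a reactant, so its amount increases.

increases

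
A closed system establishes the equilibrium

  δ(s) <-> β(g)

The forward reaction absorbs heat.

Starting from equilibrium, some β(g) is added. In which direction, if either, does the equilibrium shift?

left

Adding β (g), a product, drives the reaction to the left.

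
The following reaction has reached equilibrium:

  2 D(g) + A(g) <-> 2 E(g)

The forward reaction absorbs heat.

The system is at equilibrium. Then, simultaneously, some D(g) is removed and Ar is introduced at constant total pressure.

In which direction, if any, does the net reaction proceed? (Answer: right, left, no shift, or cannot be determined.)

left

Removing D (g), a reactant, drives the reaction to the left.
Adding inert gas at constant total pressure expands the volume and lowers every reacting partial pressure. With Δn_gas = 2 − 3 = -1, Q moves away from K toward the side with fewer gas moles, so the system shifts toward the side with more gas moles — to the left.
All effects act in the same direction — net shift to the left.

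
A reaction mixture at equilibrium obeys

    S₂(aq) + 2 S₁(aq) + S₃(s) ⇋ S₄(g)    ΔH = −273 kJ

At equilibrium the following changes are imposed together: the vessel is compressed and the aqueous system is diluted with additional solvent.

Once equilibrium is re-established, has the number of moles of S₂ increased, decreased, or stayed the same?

increases

Gas moles: reactants 0, products 1 (Δn_gas = +1). Compression shifts the system toward the side with fewer moles of gas — to the left.
Dilution lowers every aqueous concentration by the same factor. Δn_aq = 0 − 3 = -3, so the system shifts toward the side with more dissolved moles — to the left.
The net shift is to the left. S₂ is a reactant, so its amount increases.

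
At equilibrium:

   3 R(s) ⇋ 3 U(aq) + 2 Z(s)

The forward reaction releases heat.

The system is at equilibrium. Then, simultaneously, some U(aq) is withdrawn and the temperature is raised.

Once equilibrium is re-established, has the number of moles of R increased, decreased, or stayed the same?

cannot be determined

Removing U (aq), a product, drives the reaction to the right.
The forward reaction is exothermic. Raising T favours the endothermic direction — shift to the left.
The two effects oppose each other, so the net shift — and hence the change in R — cannot be determined from the given information.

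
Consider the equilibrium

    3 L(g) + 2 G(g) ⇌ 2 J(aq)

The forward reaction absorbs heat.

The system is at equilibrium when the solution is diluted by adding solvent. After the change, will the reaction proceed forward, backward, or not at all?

Dilution lowers every aqueous concentration by the same factor. Δn_aq = 2 − 0 = +2, so the system shifts toward the side with more dissolved moles — to the right.

right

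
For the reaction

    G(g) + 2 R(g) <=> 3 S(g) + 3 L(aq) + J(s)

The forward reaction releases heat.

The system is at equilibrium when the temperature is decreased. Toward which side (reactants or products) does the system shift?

The forward reaction is exothermic. Lowering T favours the exothermic direction — shift to the right.

right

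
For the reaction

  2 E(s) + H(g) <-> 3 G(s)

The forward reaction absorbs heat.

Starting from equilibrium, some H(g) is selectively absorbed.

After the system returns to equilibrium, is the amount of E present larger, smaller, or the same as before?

Removing H (g), a reactant, drives the reaction to the left.
The net shift is to the left. E is a reactant, so its amount increases.

increases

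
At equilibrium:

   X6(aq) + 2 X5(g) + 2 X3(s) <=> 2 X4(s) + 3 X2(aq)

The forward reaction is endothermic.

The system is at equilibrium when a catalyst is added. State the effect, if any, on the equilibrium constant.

The equilibrium constant depends only on temperature. This perturbation changes neither the position of equilibrium nor K.

unchanged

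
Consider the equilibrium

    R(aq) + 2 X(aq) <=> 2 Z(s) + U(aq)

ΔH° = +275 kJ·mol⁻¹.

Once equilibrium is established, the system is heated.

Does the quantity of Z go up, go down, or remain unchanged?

The forward reaction is endothermic. Raising T favours the endothermic direction — shift to the right.
The net shift is to the right. Z is a product, so its amount increases.

increases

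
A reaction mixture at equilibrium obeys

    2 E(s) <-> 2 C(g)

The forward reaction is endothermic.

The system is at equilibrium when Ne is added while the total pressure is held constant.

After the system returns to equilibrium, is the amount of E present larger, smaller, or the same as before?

decreases

Adding inert gas at constant total pressure expands the volume and lowers every reacting partial pressure. With Δn_gas = 2 − 0 = +2, Q moves away from K toward the side with fewer gas moles, so the system shifts toward the side with more gas moles — to the right.
The net shift is to the right. E is a reactant, so its amount decreases.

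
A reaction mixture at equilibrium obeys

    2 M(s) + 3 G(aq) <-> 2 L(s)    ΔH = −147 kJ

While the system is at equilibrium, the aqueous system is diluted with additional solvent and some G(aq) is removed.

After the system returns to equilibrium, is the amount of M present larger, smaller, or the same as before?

Dilution lowers every aqueous concentration by the same factor. Δn_aq = 0 − 3 = -3, so the system shifts toward the side with more dissolved moles — to the left.
Removing G (aq), a reactant, drives the reaction to the left.
The net shift is to the left. M is a reactant, so its amount increases.

increases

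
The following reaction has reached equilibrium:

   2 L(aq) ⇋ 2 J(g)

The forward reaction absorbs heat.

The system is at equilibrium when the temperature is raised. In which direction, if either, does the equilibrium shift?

The forward reaction is endothermic. Raising T favours the endothermic direction — shift to the right.

right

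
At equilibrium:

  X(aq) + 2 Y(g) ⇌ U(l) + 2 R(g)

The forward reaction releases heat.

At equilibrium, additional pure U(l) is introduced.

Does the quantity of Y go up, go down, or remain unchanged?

U is a pure liquid; its activity is 1 regardless of amount, so Q is unaffected — no shift from this change.
No net shift occurs, so the amount of Y is unchanged.

unchanged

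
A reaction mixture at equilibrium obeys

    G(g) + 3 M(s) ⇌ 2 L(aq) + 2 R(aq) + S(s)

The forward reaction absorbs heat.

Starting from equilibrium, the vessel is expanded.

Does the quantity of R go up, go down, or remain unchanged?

Gas moles: reactants 1, products 0 (Δn_gas = -1). Expansion shifts the system toward the side with more moles of gas — to the left.
The net shift is to the left. R is a product, so its amount decreases.

decreases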